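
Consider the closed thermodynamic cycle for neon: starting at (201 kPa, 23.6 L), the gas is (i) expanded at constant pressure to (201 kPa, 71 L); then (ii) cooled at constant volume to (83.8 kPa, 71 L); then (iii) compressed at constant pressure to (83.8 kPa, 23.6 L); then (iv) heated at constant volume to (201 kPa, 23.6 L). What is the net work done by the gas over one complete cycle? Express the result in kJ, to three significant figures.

W_net ≈ 5.56 kJ

Constant-volume legs do no work.
W(i) = (201)(71 − 23.6) = 9527 J; W(iii) = (83.8)(23.6 − 71) = -3972 J.
W_net = 9527 − 3972 = 5555 J (the clockwise enclosed area).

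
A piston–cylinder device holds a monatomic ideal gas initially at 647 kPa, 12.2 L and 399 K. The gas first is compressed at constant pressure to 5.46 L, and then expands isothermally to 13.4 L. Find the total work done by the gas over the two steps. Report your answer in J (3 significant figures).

Step 1 (isobaric): W = PΔV = (647 kPa)(5.46 − 12.2 L) = -4361 J.
After step 1: P = 647 kPa, V = 5.46 L, T = 178.6 K.
Step 2 (isothermal): W = P₁V₁ ln(V₂/V₁) = (3533) ln(13.4/5.46) = 3172 J.
W_total = -4361 + 3172 = -1189 J.

W_total ≈ -1190 J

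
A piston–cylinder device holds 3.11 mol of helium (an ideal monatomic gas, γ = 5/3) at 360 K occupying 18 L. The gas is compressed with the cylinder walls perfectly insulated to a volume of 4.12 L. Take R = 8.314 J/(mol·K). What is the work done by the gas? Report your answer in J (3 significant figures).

Adiabatic: TV^(γ−1) = const with γ = 5/3.
T₂ = T₁ (V₁/V₂)^(γ−1) = 360 × (18/4.12)^0.667 = 360 × 2.672 = 962.1 K.
W_by = nCᵥ(T₁ − T₂) = (3.11)(12.47)(360 − 962.1) = -23352 J.

W ≈ -23400 J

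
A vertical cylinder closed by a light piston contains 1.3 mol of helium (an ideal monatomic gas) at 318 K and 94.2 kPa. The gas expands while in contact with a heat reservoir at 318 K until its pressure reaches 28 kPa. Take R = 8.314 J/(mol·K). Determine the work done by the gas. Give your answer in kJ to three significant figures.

W ≈ 4.17 kJ

Isothermal process: W = nRT ln(V₂/V₁) = nRT ln(P₁/P₂).
W = (1.3)(8.314)(318) × ln(94.2/28)
  = 3437 × ln(3.364) = 3437 × 1.213
W_by_gas = 4170 J.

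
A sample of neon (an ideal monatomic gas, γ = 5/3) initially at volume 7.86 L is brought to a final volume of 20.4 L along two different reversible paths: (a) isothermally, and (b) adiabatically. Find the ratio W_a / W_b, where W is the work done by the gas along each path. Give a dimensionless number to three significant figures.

Path (a) isothermal: W = P₁V₁ ln(V₂/V₁) → W_a/(P₁V₁) = 0.9537.
Path (b) adiabatic: W = P₁V₁(1 − (V₁/V₂)^(γ−1))/(γ−1) → W_b/(P₁V₁) = 0.7058.
W_a / W_b = 0.9537 / 0.7058 = 1.351.

W_a / W_b ≈ 1.35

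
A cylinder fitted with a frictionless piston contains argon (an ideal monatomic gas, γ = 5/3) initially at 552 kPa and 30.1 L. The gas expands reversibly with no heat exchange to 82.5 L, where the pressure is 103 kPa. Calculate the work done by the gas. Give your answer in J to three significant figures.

Adiabatic: W = (P₁V₁ − P₂V₂)/(γ − 1) with γ = 5/3.
P₁V₁ = 16615 J, P₂V₂ = 8498 J.
W = (16615 − 8498) / 0.6667 = 12177 J.

W ≈ 12200 J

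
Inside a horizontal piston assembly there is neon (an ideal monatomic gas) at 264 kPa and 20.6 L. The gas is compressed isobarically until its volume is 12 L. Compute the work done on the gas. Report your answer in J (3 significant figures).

Isobaric: W = P ΔV.
W = (264 kPa)(12 − 20.6 L) = (264)(-8.6) = -2270 J.
Work on gas = −W_by = 2270 J.

W ≈ 2270 J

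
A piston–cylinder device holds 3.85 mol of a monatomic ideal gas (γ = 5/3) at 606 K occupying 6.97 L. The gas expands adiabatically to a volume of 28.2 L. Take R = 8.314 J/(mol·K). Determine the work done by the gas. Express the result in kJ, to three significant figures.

Adiabatic: TV^(γ−1) = const with γ = 5/3.
T₂ = T₁ (V₁/V₂)^(γ−1) = 606 × (6.97/28.2)^0.667 = 606 × 0.3938 = 238.7 K.
W_by = nCᵥ(T₁ − T₂) = (3.85)(12.47)(606 − 238.7) = 17637 J.

W ≈ 17.6 kJ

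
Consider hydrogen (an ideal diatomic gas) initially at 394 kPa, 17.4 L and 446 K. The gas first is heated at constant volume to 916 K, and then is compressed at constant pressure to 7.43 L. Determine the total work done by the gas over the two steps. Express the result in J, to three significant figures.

W_total ≈ -8070 J

Step 1 (isochoric): W = 0 (constant volume).
After step 1: P = 809.2 kPa (V unchanged).
Step 2 (isobaric): W = PΔV = (809.2 kPa)(7.43 − 17.4 L) = -8068 J.
W_total = 0 − 8068 = -8068 J.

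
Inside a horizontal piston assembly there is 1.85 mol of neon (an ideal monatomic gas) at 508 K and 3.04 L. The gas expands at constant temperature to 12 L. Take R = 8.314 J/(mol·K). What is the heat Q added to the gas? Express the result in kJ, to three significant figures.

Q ≈ 10.7 kJ

Isothermal ⇒ ΔU = 0, so Q = W = nRT ln(V₂/V₁).
Q = (1.85)(8.314)(508) ln(12/3.04) = 7813 × 1.373 = 10728 J.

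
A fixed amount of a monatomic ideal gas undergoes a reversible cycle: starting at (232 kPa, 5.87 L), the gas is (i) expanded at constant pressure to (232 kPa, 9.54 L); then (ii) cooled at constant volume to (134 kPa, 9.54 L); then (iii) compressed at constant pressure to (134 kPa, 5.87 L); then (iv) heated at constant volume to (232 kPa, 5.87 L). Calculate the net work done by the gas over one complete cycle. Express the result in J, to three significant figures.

Constant-volume legs do no work.
W(i) = (232)(9.54 − 5.87) = 851.4 J; W(iii) = (134)(5.87 − 9.54) = -491.8 J.
W_net = 851.4 − 491.8 = 359.7 J (the clockwise enclosed area).

W_net ≈ 360 J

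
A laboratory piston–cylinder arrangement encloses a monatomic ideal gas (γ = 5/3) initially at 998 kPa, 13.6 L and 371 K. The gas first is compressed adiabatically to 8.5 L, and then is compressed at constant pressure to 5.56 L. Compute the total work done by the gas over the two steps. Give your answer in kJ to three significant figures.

W_total ≈ -13.9 kJ

Step 1 (adiabatic): W = (P₁V₁ − P₂V₂)/(γ−1) = (13573 − 18567)/0.667 = -7492 J.
After step 1: P = 2184 kPa, V = 8.5 L, T = 507.5 K.
Step 2 (isobaric): W = PΔV = (2184 kPa)(5.56 − 8.5 L) = -6422 J.
W_total = -7492 − 6422 = -13914 J.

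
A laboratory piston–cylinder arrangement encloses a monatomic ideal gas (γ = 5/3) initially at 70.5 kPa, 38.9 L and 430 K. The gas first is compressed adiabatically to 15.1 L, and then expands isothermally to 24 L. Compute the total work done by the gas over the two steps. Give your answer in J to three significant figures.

W_total ≈ -1230 J

Step 1 (adiabatic): W = (P₁V₁ − P₂V₂)/(γ−1) = (2742 − 5154)/0.667 = -3617 J.
After step 1: P = 341.3 kPa, V = 15.1 L, T = 808.1 K.
Step 2 (isothermal): W = P₁V₁ ln(V₂/V₁) = (5154) ln(24/15.1) = 2388 J.
W_total = -3617 + 2388 = -1229 J.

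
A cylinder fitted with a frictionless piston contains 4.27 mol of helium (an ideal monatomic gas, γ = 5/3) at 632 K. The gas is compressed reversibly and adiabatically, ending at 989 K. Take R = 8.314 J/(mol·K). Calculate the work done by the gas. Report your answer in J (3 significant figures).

Adiabatic ⇒ Q = 0, so W_by = −ΔU = nCᵥ(T₁ − T₂).
Cᵥ = 3R/2 = 12.47 J/(mol·K).
W = (4.27)(12.47)(632 − 989) = -19011 J.

W ≈ -19000 J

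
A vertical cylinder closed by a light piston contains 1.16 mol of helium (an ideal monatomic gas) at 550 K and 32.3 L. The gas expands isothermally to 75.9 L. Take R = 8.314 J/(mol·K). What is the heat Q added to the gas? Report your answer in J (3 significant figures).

Isothermal ⇒ ΔU = 0, so Q = W = nRT ln(V₂/V₁).
Q = (1.16)(8.314)(550) ln(75.9/32.3) = 5304 × 0.8543 = 4532 J.

Q ≈ 4530 J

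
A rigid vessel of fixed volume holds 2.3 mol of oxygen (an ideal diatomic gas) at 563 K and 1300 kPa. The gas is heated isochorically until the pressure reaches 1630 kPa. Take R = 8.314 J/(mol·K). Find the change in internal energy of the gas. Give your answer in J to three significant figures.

ΔU ≈ 6830 J

Constant volume ⇒ W = 0, so Q = ΔU = nCᵥΔT with Cᵥ = 5R/2 = 20.79 J/(mol·K).
At constant V, T₂/T₁ = P₂/P₁ ⇒ ΔT = T₁(P₂/P₁ − 1) = 563·(1630/1300 − 1) = 142.9 K.
ΔU = (2.3)(20.79)(142.9) = 6832 J.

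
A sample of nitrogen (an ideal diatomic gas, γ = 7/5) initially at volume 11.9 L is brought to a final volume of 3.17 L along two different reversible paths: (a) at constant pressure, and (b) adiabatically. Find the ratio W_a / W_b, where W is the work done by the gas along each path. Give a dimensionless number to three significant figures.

W_a / W_b ≈ 0.421

Path (a) isobaric: W = P₁(V₂ − V₁) → W_a/(P₁V₁) = -0.7336.
Path (b) adiabatic: W = P₁V₁(1 − (V₁/V₂)^(γ−1))/(γ−1) → W_b/(P₁V₁) = -1.744.
W_a / W_b = -0.7336 / -1.744 = 0.4207.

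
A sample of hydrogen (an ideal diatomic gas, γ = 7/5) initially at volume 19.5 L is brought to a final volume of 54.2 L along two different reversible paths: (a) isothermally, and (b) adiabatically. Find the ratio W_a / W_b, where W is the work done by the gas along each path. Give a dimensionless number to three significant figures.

Path (a) isothermal: W = P₁V₁ ln(V₂/V₁) → W_a/(P₁V₁) = 1.022.
Path (b) adiabatic: W = P₁V₁(1 − (V₁/V₂)^(γ−1))/(γ−1) → W_b/(P₁V₁) = 0.8391.
W_a / W_b = 1.022 / 0.8391 = 1.218.

W_a / W_b ≈ 1.22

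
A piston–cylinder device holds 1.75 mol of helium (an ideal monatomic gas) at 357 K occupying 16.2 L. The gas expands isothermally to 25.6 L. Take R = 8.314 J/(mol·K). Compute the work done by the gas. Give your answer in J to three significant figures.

Isothermal: W = nRT ln(V₂/V₁).
W = (1.75)(8.314)(357) × ln(25.6/16.2)
  = 5194 × 0.4576
W_by_gas = 2377 J.

W ≈ 2380 J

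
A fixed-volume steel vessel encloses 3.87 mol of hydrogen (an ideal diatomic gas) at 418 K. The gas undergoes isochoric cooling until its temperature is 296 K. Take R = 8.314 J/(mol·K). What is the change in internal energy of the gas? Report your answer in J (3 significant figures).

ΔU ≈ -9810 J

Constant volume ⇒ W = 0, so Q = ΔU = nCᵥΔT with Cᵥ = 5R/2 = 20.79 J/(mol·K).
ΔU = (3.87)(20.79)(296 − 418) = -9813 J.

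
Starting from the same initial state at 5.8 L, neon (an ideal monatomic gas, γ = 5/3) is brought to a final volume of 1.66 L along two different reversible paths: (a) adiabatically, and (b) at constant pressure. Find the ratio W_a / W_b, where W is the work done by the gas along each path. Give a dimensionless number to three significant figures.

Path (a) adiabatic: W = P₁V₁(1 − (V₁/V₂)^(γ−1))/(γ−1) → W_a/(P₁V₁) = -1.954.
Path (b) isobaric: W = P₁(V₂ − V₁) → W_b/(P₁V₁) = -0.7138.
W_a / W_b = -1.954 / -0.7138 = 2.737.

W_a / W_b ≈ 2.74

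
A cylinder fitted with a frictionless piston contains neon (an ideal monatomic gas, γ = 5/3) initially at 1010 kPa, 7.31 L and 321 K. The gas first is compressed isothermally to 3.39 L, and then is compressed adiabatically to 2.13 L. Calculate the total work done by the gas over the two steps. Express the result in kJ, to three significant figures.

W_total ≈ -9.70 kJ

Step 1 (isothermal): W = P₁V₁ ln(V₂/V₁) = (7383) ln(3.39/7.31) = -5673 J.
After step 1: P = 2178 kPa, V = 3.39 L, T = 321 K.
Step 2 (adiabatic): W = (P₁V₁ − P₂V₂)/(γ−1) = (7383 − 10064)/0.667 = -4022 J.
W_total = -5673 − 4022 = -9695 J.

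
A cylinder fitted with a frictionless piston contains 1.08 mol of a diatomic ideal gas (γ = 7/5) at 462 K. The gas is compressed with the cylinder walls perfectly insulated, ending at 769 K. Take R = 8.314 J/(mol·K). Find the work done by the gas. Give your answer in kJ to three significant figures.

Adiabatic ⇒ Q = 0, so W_by = −ΔU = nCᵥ(T₁ − T₂).
Cᵥ = 5R/2 = 20.79 J/(mol·K).
W = (1.08)(20.79)(462 − 769) = -6891 J.

W ≈ -6.89 kJ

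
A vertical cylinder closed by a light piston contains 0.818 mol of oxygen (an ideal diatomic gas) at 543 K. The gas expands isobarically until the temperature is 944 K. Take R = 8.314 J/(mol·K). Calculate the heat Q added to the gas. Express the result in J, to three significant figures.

Isobaric: W = nRΔT = (0.818)(8.314)(401) = 2727 J.
ΔU = nCᵥΔT with Cᵥ = 5R/2: ΔU = (0.818)(20.79)(401) = 6818 J.
Q = ΔU + W = 6818 + 2727 = 9545 J.

Q ≈ 9540 J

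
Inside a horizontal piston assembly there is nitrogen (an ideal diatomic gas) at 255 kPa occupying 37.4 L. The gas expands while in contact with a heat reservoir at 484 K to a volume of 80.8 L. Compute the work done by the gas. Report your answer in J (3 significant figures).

W ≈ 7350 J

Isothermal: W = nRT ln(V₂/V₁) = P₁V₁ ln(V₂/V₁).
P₁V₁ = (255 kPa)(37.4 L) = 9537 J.
W = 9537 × ln(80.8/37.4) = 9537 × 0.7703
W_by_gas = 7346 J.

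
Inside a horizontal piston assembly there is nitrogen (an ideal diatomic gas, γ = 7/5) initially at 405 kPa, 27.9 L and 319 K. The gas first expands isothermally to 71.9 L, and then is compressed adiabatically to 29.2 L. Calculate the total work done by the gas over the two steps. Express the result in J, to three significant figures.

Step 1 (isothermal): W = P₁V₁ ln(V₂/V₁) = (11300) ln(71.9/27.9) = 10697 J.
After step 1: P = 157.2 kPa, V = 71.9 L, T = 319 K.
Step 2 (adiabatic): W = (P₁V₁ − P₂V₂)/(γ−1) = (11300 − 16203)/0.4 = -12259 J.
W_total = 10697 − 12259 = -1562 J.

W_total ≈ -1560 J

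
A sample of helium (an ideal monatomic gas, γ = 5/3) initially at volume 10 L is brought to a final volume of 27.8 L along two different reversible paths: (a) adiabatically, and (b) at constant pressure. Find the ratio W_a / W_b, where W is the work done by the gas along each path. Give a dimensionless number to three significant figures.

W_a / W_b ≈ 0.416

Path (a) adiabatic: W = P₁V₁(1 − (V₁/V₂)^(γ−1))/(γ−1) → W_a/(P₁V₁) = 0.7413.
Path (b) isobaric: W = P₁(V₂ − V₁) → W_b/(P₁V₁) = 1.78.
W_a / W_b = 0.7413 / 1.78 = 0.4165.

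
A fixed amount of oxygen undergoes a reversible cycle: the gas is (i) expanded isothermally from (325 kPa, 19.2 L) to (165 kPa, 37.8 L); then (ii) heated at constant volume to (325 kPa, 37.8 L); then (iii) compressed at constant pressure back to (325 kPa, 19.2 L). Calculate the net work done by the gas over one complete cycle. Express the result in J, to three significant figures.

W_net ≈ -1820 J

Leg (i): W = PᵢVᵢ ln(V_f/Vᵢ) = (6240) ln(37.8/19.2) = 4227 J.
Leg (ii): W = 0.
Leg (iii): W = PΔV = (325)(19.2 − 37.8) = -6045 J.
W_net = 4227 − 6045 = -1818 J.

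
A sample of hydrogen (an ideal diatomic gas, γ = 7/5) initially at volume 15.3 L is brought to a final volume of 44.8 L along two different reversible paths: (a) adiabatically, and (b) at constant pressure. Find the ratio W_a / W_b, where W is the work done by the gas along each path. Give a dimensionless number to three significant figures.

Path (a) adiabatic: W = P₁V₁(1 − (V₁/V₂)^(γ−1))/(γ−1) → W_a/(P₁V₁) = 0.8733.
Path (b) isobaric: W = P₁(V₂ − V₁) → W_b/(P₁V₁) = 1.928.
W_a / W_b = 0.8733 / 1.928 = 0.4529.

W_a / W_b ≈ 0.453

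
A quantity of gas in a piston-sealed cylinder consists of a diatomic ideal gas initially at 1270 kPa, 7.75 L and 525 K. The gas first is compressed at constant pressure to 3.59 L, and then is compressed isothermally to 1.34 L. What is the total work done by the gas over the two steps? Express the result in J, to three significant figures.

W_total ≈ -9780 J

Step 1 (isobaric): W = PΔV = (1270 kPa)(3.59 − 7.75 L) = -5283 J.
After step 1: P = 1270 kPa, V = 3.59 L, T = 243.2 K.
Step 2 (isothermal): W = P₁V₁ ln(V₂/V₁) = (4559) ln(1.34/3.59) = -4493 J.
W_total = -5283 − 4493 = -9776 J.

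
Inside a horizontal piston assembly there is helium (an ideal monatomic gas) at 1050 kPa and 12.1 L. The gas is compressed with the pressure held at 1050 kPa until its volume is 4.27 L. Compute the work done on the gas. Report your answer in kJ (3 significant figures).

Isobaric: W = P ΔV.
W = (1050 kPa)(4.27 − 12.1 L) = (1050)(-7.83) = -8222 J.
Work on gas = −W_by = 8222 J.

W ≈ 8.22 kJ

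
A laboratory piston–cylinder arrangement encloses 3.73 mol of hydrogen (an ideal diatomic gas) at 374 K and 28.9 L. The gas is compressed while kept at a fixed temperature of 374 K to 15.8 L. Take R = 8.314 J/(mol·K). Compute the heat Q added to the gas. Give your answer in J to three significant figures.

Isothermal ⇒ ΔU = 0, so Q = W = nRT ln(V₂/V₁).
Q = (3.73)(8.314)(374) ln(15.8/28.9) = 11598 × -0.6038 = -7003 J.

Q ≈ -7000 J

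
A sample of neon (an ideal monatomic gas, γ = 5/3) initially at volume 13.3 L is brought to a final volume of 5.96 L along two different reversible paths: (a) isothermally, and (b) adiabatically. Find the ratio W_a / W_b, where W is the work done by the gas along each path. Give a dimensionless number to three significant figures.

Path (a) isothermal: W = P₁V₁ ln(V₂/V₁) → W_a/(P₁V₁) = -0.8027.
Path (b) adiabatic: W = P₁V₁(1 − (V₁/V₂)^(γ−1))/(γ−1) → W_b/(P₁V₁) = -1.062.
W_a / W_b = -0.8027 / -1.062 = 0.7562.

W_a / W_b ≈ 0.756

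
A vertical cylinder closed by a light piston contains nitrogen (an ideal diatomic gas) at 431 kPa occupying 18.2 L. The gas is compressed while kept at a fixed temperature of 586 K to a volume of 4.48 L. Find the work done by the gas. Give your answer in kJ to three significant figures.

Isothermal: W = nRT ln(V₂/V₁) = P₁V₁ ln(V₂/V₁).
P₁V₁ = (431 kPa)(18.2 L) = 7844 J.
W = 7844 × ln(4.48/18.2) = 7844 × -1.402
W_by_gas = -10996 J.

W ≈ -11.0 kJ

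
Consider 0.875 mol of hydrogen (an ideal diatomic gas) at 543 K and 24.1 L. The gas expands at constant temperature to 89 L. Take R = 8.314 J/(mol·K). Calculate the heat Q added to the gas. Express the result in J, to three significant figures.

Q ≈ 5160 J

Isothermal ⇒ ΔU = 0, so Q = W = nRT ln(V₂/V₁).
Q = (0.875)(8.314)(543) ln(89/24.1) = 3950 × 1.306 = 5161 J.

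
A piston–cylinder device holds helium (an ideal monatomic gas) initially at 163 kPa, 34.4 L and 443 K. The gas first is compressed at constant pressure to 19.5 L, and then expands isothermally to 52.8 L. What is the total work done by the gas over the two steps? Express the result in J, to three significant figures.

Step 1 (isobaric): W = PΔV = (163 kPa)(19.5 − 34.4 L) = -2429 J.
After step 1: P = 163 kPa, V = 19.5 L, T = 251.1 K.
Step 2 (isothermal): W = P₁V₁ ln(V₂/V₁) = (3178) ln(52.8/19.5) = 3166 J.
W_total = -2429 + 3166 = 737.4 J.

W_total ≈ 737 J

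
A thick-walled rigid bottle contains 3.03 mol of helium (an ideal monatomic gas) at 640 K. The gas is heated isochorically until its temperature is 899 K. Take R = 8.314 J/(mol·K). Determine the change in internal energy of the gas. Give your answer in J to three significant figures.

ΔU ≈ 9790 J

Constant volume ⇒ W = 0, so Q = ΔU = nCᵥΔT with Cᵥ = 3R/2 = 12.47 J/(mol·K).
ΔU = (3.03)(12.47)(899 − 640) = 9787 J.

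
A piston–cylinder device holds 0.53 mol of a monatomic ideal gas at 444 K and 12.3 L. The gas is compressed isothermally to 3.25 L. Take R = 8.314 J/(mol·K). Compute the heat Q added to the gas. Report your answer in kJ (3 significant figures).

Isothermal ⇒ ΔU = 0, so Q = W = nRT ln(V₂/V₁).
Q = (0.53)(8.314)(444) ln(3.25/12.3) = 1956 × -1.331 = -2604 J.

Q ≈ -2.60 kJ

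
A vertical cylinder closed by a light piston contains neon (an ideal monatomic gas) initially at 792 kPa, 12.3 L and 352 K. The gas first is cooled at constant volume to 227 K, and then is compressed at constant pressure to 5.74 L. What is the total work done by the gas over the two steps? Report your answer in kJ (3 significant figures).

W_total ≈ -3.35 kJ

Step 1 (isochoric): W = 0 (constant volume).
After step 1: P = 510.8 kPa (V unchanged).
Step 2 (isobaric): W = PΔV = (510.8 kPa)(5.74 − 12.3 L) = -3351 J.
W_total = 0 − 3351 = -3351 J.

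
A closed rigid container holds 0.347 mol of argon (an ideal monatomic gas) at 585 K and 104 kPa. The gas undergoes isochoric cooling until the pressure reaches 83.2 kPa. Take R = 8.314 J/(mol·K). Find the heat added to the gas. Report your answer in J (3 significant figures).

Q ≈ -506 J

Constant volume ⇒ W = 0, so Q = ΔU = nCᵥΔT with Cᵥ = 3R/2 = 12.47 J/(mol·K).
At constant V, T₂/T₁ = P₂/P₁ ⇒ ΔT = T₁(P₂/P₁ − 1) = 585·(83.2/104 − 1) = -117 K.
ΔU = (0.347)(12.47)(-117) = -506.3 J.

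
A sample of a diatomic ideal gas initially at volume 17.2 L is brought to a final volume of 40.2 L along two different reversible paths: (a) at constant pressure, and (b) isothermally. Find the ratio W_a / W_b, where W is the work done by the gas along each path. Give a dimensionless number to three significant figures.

W_a / W_b ≈ 1.58

Path (a) isobaric: W = P₁(V₂ − V₁) → W_a/(P₁V₁) = 1.337.
Path (b) isothermal: W = P₁V₁ ln(V₂/V₁) → W_b/(P₁V₁) = 0.849.
W_a / W_b = 1.337 / 0.849 = 1.575.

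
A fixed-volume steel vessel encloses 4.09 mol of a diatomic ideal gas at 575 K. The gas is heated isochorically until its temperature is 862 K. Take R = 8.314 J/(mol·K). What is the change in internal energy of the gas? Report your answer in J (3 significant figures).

ΔU ≈ 24400 J

Constant volume ⇒ W = 0, so Q = ΔU = nCᵥΔT with Cᵥ = 5R/2 = 20.79 J/(mol·K).
ΔU = (4.09)(20.79)(862 − 575) = 24398 J.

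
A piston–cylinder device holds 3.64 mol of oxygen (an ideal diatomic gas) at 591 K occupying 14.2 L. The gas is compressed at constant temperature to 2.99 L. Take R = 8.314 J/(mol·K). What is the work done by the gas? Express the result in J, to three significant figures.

W ≈ -27900 J

Isothermal: W = nRT ln(V₂/V₁).
W = (3.64)(8.314)(591) × ln(2.99/14.2)
  = 17885 × -1.558
W_by_gas = -27865 J.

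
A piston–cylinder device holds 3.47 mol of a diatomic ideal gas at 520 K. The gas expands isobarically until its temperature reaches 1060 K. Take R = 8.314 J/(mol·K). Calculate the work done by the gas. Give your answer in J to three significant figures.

Isobaric: W = P ΔV = nR ΔT.
W = (3.47)(8.314)(1060 − 520) = 15579 J.

W ≈ 15600 J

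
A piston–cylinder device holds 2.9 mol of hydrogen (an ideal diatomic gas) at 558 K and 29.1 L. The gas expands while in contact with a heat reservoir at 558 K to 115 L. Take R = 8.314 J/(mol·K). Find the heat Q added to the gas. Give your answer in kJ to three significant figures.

Isothermal ⇒ ΔU = 0, so Q = W = nRT ln(V₂/V₁).
Q = (2.9)(8.314)(558) ln(115/29.1) = 13454 × 1.374 = 18488 J.

Q ≈ 18.5 kJ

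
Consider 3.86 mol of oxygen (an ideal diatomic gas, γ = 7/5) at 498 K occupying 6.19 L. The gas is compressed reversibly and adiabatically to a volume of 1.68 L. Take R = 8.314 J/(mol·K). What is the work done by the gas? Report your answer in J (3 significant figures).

W ≈ -27400 J

Adiabatic: TV^(γ−1) = const with γ = 7/5.
T₂ = T₁ (V₁/V₂)^(γ−1) = 498 × (6.19/1.68)^0.4 = 498 × 1.685 = 839 K.
W_by = nCᵥ(T₁ − T₂) = (3.86)(20.79)(498 − 839) = -27362 J.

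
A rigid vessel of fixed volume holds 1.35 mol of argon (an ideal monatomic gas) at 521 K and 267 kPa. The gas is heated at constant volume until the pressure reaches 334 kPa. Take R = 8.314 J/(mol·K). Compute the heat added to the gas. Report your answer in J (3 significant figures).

Constant volume ⇒ W = 0, so Q = ΔU = nCᵥΔT with Cᵥ = 3R/2 = 12.47 J/(mol·K).
At constant V, T₂/T₁ = P₂/P₁ ⇒ ΔT = T₁(P₂/P₁ − 1) = 521·(334/267 − 1) = 130.7 K.
ΔU = (1.35)(12.47)(130.7) = 2201 J.

Q ≈ 2200 J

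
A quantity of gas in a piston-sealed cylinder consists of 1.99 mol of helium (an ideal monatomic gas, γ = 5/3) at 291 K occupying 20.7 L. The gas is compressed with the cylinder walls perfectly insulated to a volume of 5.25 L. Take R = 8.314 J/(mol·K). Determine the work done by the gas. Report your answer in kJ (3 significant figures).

Adiabatic: TV^(γ−1) = const with γ = 5/3.
T₂ = T₁ (V₁/V₂)^(γ−1) = 291 × (20.7/5.25)^0.667 = 291 × 2.496 = 726.3 K.
W_by = nCᵥ(T₁ − T₂) = (1.99)(12.47)(291 − 726.3) = -10802 J.

W ≈ -10.8 kJ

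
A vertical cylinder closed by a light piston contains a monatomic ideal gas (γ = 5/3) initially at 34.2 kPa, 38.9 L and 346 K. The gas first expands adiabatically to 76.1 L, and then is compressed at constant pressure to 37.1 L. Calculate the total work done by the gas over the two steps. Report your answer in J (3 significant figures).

Step 1 (adiabatic): W = (P₁V₁ − P₂V₂)/(γ−1) = (1330 − 850.5)/0.667 = 719.8 J.
After step 1: P = 11.18 kPa, V = 76.1 L, T = 221.2 K.
Step 2 (isobaric): W = PΔV = (11.18 kPa)(37.1 − 76.1 L) = -435.9 J.
W_total = 719.8 − 435.9 = 283.9 J.

W_total ≈ 284 J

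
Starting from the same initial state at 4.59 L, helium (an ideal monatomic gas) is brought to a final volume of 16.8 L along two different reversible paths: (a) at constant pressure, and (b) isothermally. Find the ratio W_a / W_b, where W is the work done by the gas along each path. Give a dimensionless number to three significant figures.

Path (a) isobaric: W = P₁(V₂ − V₁) → W_a/(P₁V₁) = 2.66.
Path (b) isothermal: W = P₁V₁ ln(V₂/V₁) → W_b/(P₁V₁) = 1.297.
W_a / W_b = 2.66 / 1.297 = 2.05.

W_a / W_b ≈ 2.05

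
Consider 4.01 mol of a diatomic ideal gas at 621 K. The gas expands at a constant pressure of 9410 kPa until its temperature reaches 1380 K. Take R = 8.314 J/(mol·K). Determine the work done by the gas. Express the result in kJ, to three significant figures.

Isobaric: W = P ΔV = nR ΔT.
W = (4.01)(8.314)(1380 − 621) = 25304 J.

W ≈ 25.3 kJ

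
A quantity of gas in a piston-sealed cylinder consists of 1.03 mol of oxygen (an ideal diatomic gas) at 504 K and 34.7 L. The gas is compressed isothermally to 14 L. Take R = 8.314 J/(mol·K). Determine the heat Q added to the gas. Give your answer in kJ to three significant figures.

Q ≈ -3.92 kJ

Isothermal ⇒ ΔU = 0, so Q = W = nRT ln(V₂/V₁).
Q = (1.03)(8.314)(504) ln(14/34.7) = 4316 × -0.9077 = -3918 J.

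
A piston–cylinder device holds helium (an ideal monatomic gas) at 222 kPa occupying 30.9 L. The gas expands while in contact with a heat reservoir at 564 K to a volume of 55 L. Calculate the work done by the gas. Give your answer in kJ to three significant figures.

W ≈ 3.96 kJ

Isothermal: W = nRT ln(V₂/V₁) = P₁V₁ ln(V₂/V₁).
P₁V₁ = (222 kPa)(30.9 L) = 6860 J.
W = 6860 × ln(55/30.9) = 6860 × 0.5766
W_by_gas = 3955 J.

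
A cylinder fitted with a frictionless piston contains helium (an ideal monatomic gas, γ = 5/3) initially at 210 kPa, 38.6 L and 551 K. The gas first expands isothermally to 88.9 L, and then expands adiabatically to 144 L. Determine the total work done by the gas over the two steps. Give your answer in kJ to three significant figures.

W_total ≈ 10.1 kJ

Step 1 (isothermal): W = P₁V₁ ln(V₂/V₁) = (8106) ln(88.9/38.6) = 6763 J.
After step 1: P = 91.18 kPa, V = 88.9 L, T = 551 K.
Step 2 (adiabatic): W = (P₁V₁ − P₂V₂)/(γ−1) = (8106 − 5877)/0.667 = 3343 J.
W_total = 6763 + 3343 = 10106 J.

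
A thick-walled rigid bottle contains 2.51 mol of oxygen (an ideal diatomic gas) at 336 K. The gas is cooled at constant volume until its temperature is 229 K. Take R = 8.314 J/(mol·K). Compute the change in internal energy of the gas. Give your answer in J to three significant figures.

ΔU ≈ -5580 J

Constant volume ⇒ W = 0, so Q = ΔU = nCᵥΔT with Cᵥ = 5R/2 = 20.79 J/(mol·K).
ΔU = (2.51)(20.79)(229 − 336) = -5582 J.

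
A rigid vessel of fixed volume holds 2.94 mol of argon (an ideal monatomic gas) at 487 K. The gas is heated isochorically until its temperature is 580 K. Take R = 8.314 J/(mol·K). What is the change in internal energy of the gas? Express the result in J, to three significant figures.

Constant volume ⇒ W = 0, so Q = ΔU = nCᵥΔT with Cᵥ = 3R/2 = 12.47 J/(mol·K).
ΔU = (2.94)(12.47)(580 − 487) = 3410 J.

ΔU ≈ 3410 J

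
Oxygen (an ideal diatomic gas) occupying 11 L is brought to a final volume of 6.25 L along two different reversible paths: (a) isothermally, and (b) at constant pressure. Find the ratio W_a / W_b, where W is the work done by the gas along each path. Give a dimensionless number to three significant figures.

Path (a) isothermal: W = P₁V₁ ln(V₂/V₁) → W_a/(P₁V₁) = -0.5653.
Path (b) isobaric: W = P₁(V₂ − V₁) → W_b/(P₁V₁) = -0.4318.
W_a / W_b = -0.5653 / -0.4318 = 1.309.

W_a / W_b ≈ 1.31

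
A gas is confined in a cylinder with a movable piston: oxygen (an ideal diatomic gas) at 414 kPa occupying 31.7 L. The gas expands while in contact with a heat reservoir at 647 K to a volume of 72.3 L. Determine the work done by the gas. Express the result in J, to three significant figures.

Isothermal: W = nRT ln(V₂/V₁) = P₁V₁ ln(V₂/V₁).
P₁V₁ = (414 kPa)(31.7 L) = 13124 J.
W = 13124 × ln(72.3/31.7) = 13124 × 0.8245
W_by_gas = 10821 J.

W ≈ 10800 J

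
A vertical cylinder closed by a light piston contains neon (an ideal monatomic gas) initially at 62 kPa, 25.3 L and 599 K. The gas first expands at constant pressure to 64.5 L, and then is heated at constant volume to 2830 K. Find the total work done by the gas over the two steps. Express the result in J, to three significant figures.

Step 1 (isobaric): W = PΔV = (62 kPa)(64.5 − 25.3 L) = 2430 J.
Step 2 (isochoric): W = 0 (constant volume).
W_total = 2430 + 0 = 2430 J.

W_total ≈ 2430 J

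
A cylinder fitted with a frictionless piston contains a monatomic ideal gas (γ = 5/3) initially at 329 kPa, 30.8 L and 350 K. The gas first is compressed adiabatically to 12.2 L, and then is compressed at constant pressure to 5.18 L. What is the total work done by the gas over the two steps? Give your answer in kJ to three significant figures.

Step 1 (adiabatic): W = (P₁V₁ − P₂V₂)/(γ−1) = (10133 − 18788)/0.667 = -12982 J.
After step 1: P = 1540 kPa, V = 12.2 L, T = 648.9 K.
Step 2 (isobaric): W = PΔV = (1540 kPa)(5.18 − 12.2 L) = -10811 J.
W_total = -12982 − 10811 = -23792 J.

W_total ≈ -23.8 kJ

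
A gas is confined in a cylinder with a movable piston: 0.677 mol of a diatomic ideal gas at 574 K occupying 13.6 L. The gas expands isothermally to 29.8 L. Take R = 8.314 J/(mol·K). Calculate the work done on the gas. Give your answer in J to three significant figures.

Isothermal: W = nRT ln(V₂/V₁).
W = (0.677)(8.314)(574) × ln(29.8/13.6)
  = 3231 × 0.7844
W_by_gas = 2534 J; work on gas = −W_by = -2534 J.

W ≈ -2530 J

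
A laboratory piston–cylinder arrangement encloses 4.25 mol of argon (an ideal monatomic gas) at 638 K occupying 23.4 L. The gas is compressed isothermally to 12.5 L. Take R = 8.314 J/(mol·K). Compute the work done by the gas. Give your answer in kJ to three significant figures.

Isothermal: W = nRT ln(V₂/V₁).
W = (4.25)(8.314)(638) × ln(12.5/23.4)
  = 22543 × -0.627
W_by_gas = -14135 J.

W ≈ -14.1 kJ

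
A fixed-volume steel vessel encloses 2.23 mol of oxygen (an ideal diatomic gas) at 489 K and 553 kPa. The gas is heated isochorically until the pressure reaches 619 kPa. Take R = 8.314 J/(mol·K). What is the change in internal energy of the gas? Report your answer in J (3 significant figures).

ΔU ≈ 2710 J

Constant volume ⇒ W = 0, so Q = ΔU = nCᵥΔT with Cᵥ = 5R/2 = 20.79 J/(mol·K).
At constant V, T₂/T₁ = P₂/P₁ ⇒ ΔT = T₁(P₂/P₁ − 1) = 489·(619/553 − 1) = 58.36 K.
ΔU = (2.23)(20.79)(58.36) = 2705 J.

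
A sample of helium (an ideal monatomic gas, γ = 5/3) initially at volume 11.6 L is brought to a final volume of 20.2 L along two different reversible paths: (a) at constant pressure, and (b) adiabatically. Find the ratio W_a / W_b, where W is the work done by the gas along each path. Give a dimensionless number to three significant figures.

W_a / W_b ≈ 1.60

Path (a) isobaric: W = P₁(V₂ − V₁) → W_a/(P₁V₁) = 0.7414.
Path (b) adiabatic: W = P₁V₁(1 − (V₁/V₂)^(γ−1))/(γ−1) → W_b/(P₁V₁) = 0.4637.
W_a / W_b = 0.7414 / 0.4637 = 1.599.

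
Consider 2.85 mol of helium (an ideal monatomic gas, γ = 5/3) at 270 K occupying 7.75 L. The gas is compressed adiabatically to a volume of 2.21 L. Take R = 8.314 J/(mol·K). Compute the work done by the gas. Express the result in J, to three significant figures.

W ≈ -12600 J

Adiabatic: TV^(γ−1) = const with γ = 5/3.
T₂ = T₁ (V₁/V₂)^(γ−1) = 270 × (7.75/2.21)^0.667 = 270 × 2.308 = 623.2 K.
W_by = nCᵥ(T₁ − T₂) = (2.85)(12.47)(270 − 623.2) = -12554 J.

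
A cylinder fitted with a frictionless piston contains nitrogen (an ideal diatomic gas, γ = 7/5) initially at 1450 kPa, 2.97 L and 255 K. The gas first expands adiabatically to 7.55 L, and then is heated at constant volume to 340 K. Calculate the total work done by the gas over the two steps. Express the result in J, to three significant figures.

W_total ≈ 3350 J

Step 1 (adiabatic): W = (P₁V₁ − P₂V₂)/(γ−1) = (4306 − 2965)/0.4 = 3353 J.
Step 2 (isochoric): W = 0 (constant volume).
W_total = 3353 + 0 = 3353 J.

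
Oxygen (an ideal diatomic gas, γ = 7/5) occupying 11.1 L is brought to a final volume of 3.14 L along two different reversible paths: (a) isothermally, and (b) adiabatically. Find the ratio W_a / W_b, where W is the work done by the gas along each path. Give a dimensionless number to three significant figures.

Path (a) isothermal: W = P₁V₁ ln(V₂/V₁) → W_a/(P₁V₁) = -1.263.
Path (b) adiabatic: W = P₁V₁(1 − (V₁/V₂)^(γ−1))/(γ−1) → W_b/(P₁V₁) = -1.643.
W_a / W_b = -1.263 / -1.643 = 0.7686.

W_a / W_b ≈ 0.769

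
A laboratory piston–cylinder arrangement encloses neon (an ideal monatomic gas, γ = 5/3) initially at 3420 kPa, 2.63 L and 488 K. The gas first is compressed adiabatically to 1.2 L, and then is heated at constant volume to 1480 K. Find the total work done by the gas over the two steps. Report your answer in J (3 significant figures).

Step 1 (adiabatic): W = (P₁V₁ − P₂V₂)/(γ−1) = (8995 − 15176)/0.667 = -9272 J.
Step 2 (isochoric): W = 0 (constant volume).
W_total = -9272 + 0 = -9272 J.

W_total ≈ -9270 J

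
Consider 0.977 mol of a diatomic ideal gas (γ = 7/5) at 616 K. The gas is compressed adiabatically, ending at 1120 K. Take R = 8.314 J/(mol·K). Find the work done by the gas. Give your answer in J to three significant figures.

W ≈ -10200 J

Adiabatic ⇒ Q = 0, so W_by = −ΔU = nCᵥ(T₁ − T₂).
Cᵥ = 5R/2 = 20.79 J/(mol·K).
W = (0.977)(20.79)(616 − 1120) = -10235 J.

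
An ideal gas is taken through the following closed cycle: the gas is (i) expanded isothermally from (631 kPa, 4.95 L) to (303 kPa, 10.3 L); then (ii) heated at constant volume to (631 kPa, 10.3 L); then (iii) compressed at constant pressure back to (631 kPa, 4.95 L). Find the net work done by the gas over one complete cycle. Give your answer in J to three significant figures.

W_net ≈ -1090 J

Leg (i): W = PᵢVᵢ ln(V_f/Vᵢ) = (3123) ln(10.3/4.95) = 2289 J.
Leg (ii): W = 0.
Leg (iii): W = PΔV = (631)(4.95 − 10.3) = -3376 J.
W_net = 2289 − 3376 = -1087 J.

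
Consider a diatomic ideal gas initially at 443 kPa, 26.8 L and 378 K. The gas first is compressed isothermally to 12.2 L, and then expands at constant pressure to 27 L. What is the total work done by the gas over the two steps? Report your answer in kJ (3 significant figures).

W_total ≈ 5.06 kJ

Step 1 (isothermal): W = P₁V₁ ln(V₂/V₁) = (11872) ln(12.2/26.8) = -9343 J.
After step 1: P = 973.1 kPa, V = 12.2 L, T = 378 K.
Step 2 (isobaric): W = PΔV = (973.1 kPa)(27 − 12.2 L) = 14403 J.
W_total = -9343 + 14403 = 5059 J.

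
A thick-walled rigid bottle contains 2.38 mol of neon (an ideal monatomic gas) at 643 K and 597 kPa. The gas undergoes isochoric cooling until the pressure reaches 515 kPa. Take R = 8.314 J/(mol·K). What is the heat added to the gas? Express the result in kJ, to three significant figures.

Constant volume ⇒ W = 0, so Q = ΔU = nCᵥΔT with Cᵥ = 3R/2 = 12.47 J/(mol·K).
At constant V, T₂/T₁ = P₂/P₁ ⇒ ΔT = T₁(P₂/P₁ − 1) = 643·(515/597 − 1) = -88.32 K.
ΔU = (2.38)(12.47)(-88.32) = -2621 J.

Q ≈ -2.62 kJ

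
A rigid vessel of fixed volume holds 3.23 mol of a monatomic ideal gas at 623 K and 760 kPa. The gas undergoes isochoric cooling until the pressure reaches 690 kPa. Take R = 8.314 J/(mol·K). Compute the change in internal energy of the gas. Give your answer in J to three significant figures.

Constant volume ⇒ W = 0, so Q = ΔU = nCᵥΔT with Cᵥ = 3R/2 = 12.47 J/(mol·K).
At constant V, T₂/T₁ = P₂/P₁ ⇒ ΔT = T₁(P₂/P₁ − 1) = 623·(690/760 − 1) = -57.38 K.
ΔU = (3.23)(12.47)(-57.38) = -2311 J.

ΔU ≈ -2310 J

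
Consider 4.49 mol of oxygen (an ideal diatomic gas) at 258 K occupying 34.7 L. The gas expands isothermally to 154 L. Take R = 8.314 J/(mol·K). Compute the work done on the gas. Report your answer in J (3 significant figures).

Isothermal: W = nRT ln(V₂/V₁).
W = (4.49)(8.314)(258) × ln(154/34.7)
  = 9631 × 1.49
W_by_gas = 14352 J; work on gas = −W_by = -14352 J.

W ≈ -14400 J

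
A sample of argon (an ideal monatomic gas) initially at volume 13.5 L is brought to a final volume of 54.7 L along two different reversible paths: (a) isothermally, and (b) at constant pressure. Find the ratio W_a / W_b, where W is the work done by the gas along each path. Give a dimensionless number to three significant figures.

W_a / W_b ≈ 0.458

Path (a) isothermal: W = P₁V₁ ln(V₂/V₁) → W_a/(P₁V₁) = 1.399.
Path (b) isobaric: W = P₁(V₂ − V₁) → W_b/(P₁V₁) = 3.052.
W_a / W_b = 1.399 / 3.052 = 0.4585.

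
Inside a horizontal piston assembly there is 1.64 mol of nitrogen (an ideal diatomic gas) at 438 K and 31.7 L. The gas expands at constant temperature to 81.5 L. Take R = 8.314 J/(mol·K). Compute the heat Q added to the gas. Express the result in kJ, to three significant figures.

Isothermal ⇒ ΔU = 0, so Q = W = nRT ln(V₂/V₁).
Q = (1.64)(8.314)(438) ln(81.5/31.7) = 5972 × 0.9443 = 5639 J.

Q ≈ 5.64 kJ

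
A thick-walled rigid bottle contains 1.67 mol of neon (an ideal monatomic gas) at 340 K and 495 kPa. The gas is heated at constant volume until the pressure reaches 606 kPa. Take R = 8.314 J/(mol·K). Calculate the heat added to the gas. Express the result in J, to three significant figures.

Constant volume ⇒ W = 0, so Q = ΔU = nCᵥΔT with Cᵥ = 3R/2 = 12.47 J/(mol·K).
At constant V, T₂/T₁ = P₂/P₁ ⇒ ΔT = T₁(P₂/P₁ − 1) = 340·(606/495 − 1) = 76.24 K.
ΔU = (1.67)(12.47)(76.24) = 1588 J.

Q ≈ 1590 J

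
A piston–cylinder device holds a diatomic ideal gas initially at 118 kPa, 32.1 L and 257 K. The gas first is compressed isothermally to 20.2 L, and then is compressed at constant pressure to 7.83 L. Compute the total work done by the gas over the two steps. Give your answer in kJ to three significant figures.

Step 1 (isothermal): W = P₁V₁ ln(V₂/V₁) = (3788) ln(20.2/32.1) = -1754 J.
After step 1: P = 187.5 kPa, V = 20.2 L, T = 257 K.
Step 2 (isobaric): W = PΔV = (187.5 kPa)(7.83 − 20.2 L) = -2320 J.
W_total = -1754 − 2320 = -4074 J.

W_total ≈ -4.07 kJ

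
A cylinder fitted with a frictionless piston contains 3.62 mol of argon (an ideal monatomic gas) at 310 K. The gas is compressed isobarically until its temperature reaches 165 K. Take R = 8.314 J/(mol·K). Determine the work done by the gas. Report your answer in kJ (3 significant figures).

W ≈ -4.36 kJ

Isobaric: W = P ΔV = nR ΔT.
W = (3.62)(8.314)(165 − 310) = -4364 J.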